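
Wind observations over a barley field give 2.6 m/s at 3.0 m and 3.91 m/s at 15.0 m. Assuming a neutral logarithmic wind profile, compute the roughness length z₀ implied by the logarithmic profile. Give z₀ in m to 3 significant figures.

z₀ ≈ 0.123 m

Log law: V(z) ∝ ln(z/z₀). With r = V₁/V₂ = 2.6/3.91 = 0.66496,
r · ln(z₂/z₀) = ln(z₁/z₀) ⇒ ln z₀ = (ln z₁ − r·ln z₂)/(1 − r)
ln z₀ = (1.09861 − 0.66496×2.70805) / 0.33504 = -2.0957
z₀ = exp(-2.0957) = 0.1230 m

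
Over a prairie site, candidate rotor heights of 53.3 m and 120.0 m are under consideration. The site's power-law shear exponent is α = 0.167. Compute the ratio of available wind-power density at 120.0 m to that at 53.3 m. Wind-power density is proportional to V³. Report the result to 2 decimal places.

Speed ratio: V_B/V_A = (z_B/z_A)^α = (120.0/53.3)^0.167 = (2.2514)^0.167 = 1.14514
Power-density ratio: P_B/P_A = (V_B/V_A)³ = (1.14514)³ = 1.50169

1.50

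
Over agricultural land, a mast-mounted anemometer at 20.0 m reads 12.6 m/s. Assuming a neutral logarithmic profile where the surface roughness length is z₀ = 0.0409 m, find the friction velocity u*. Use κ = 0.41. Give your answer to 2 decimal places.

Log law: V(z) = (u*/κ) · ln(z/z₀) ⇒ u* = κ · V / ln(z/z₀)
u* = 0.41 × 12.6 / ln(20.0/0.0409) = 0.41 × 12.6 / 6.1924
   = 5.1660 / 6.1924 = 0.8343 m/s

u* ≈ 0.83 m/s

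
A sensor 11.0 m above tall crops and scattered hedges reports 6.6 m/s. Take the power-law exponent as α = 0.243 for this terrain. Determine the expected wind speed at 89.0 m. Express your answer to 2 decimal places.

10.97 m/s

Power-law profile: V₂ = V₁ · (z₂/z₁)^α
V₂ = 6.6 × (89.0/11.0)^0.243 = 6.6 × (8.0909)^0.243
    = 6.6 × 1.6620 = 10.9695 m/s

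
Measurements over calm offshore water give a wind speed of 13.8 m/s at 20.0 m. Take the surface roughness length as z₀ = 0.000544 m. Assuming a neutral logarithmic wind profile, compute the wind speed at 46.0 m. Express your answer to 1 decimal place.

14.9 m/s

Log law: V(z) ∝ ln(z/z₀), so V₂/V₁ = ln(z₂/z₀) / ln(z₁/z₀).
ln(46.0/0.000544) = 11.3452, ln(20.0/0.000544) = 10.5123
V₂ = 13.8 × 11.3452/10.5123 = 13.8 × 1.0792 = 14.8934 m/s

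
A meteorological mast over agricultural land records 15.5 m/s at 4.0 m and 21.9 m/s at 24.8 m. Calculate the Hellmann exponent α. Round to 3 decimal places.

α ≈ 0.189

Power law: V₂/V₁ = (z₂/z₁)^α ⇒ α = ln(V₂/V₁) / ln(z₂/z₁)
α = ln(21.9/15.5) / ln(24.8/4.0) = ln(1.4129) / ln(6.2000)
  = 0.34565 / 1.82455 = 0.18944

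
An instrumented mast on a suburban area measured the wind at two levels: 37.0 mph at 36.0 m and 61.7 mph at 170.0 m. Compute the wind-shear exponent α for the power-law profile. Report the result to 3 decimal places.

α ≈ 0.329

Power law: V₂/V₁ = (z₂/z₁)^α ⇒ α = ln(V₂/V₁) / ln(z₂/z₁)
α = ln(61.7/37.0) / ln(170.0/36.0) = ln(1.6676) / ln(4.7222)
  = 0.51137 / 1.55228 = 0.32943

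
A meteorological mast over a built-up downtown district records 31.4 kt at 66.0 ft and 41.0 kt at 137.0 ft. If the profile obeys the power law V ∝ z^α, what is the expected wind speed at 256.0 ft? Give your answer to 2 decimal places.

First find α: α = ln(V₂/V₁)/ln(z₂/z₁) = ln(41.0/31.4)/ln(137.0/66.0) = 0.26676/0.73033 = 0.3653
Extrapolate from 137.0 ft to 256.0 ft: V₃ = 41.0 × (256.0/137.0)^0.3653 = 41.0 × 1.2565 = 51.5182 kt

51.52 kt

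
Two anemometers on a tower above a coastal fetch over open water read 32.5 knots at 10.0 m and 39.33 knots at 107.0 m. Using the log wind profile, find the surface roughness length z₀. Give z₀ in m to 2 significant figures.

z₀ ≈ 0.00013 m

Log law: V(z) ∝ ln(z/z₀). With r = V₁/V₂ = 32.5/39.33 = 0.82634,
r · ln(z₂/z₀) = ln(z₁/z₀) ⇒ ln z₀ = (ln z₁ − r·ln z₂)/(1 − r)
ln z₀ = (2.30259 − 0.82634×4.67283) / 0.17366 = -8.9760
z₀ = exp(-8.9760) = 0.0001264 m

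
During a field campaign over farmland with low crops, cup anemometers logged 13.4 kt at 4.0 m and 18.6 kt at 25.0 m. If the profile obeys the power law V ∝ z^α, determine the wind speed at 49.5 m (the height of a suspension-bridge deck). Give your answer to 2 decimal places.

First find α: α = ln(V₂/V₁)/ln(z₂/z₁) = ln(18.6/13.4)/ln(25.0/4.0) = 0.32791/1.83258 = 0.1789
Extrapolate from 25.0 m to 49.5 m: V₃ = 18.6 × (49.5/25.0)^0.1789 = 18.6 × 1.1300 = 21.0182 kt

21.02 kt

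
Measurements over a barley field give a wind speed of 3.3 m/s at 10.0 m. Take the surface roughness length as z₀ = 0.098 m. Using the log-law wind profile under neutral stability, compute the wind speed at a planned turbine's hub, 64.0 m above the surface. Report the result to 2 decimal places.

4.62 m/s

Log law: V(z) ∝ ln(z/z₀), so V₂/V₁ = ln(z₂/z₀) / ln(z₁/z₀).
ln(64.0/0.098) = 6.4817, ln(10.0/0.098) = 4.6254
V₂ = 3.3 × 6.4817/4.6254 = 3.3 × 1.4013 = 4.6244 m/s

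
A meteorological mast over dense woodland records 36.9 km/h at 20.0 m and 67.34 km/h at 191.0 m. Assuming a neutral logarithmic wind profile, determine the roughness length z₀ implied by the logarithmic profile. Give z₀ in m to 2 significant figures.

Log law: V(z) ∝ ln(z/z₀). With r = V₁/V₂ = 36.9/67.34 = 0.54797,
r · ln(z₂/z₀) = ln(z₁/z₀) ⇒ ln z₀ = (ln z₁ − r·ln z₂)/(1 − r)
ln z₀ = (2.99573 − 0.54797×5.25227) / 0.45203 = 0.2603
z₀ = exp(0.2603) = 1.297 m

z₀ ≈ 1.3 m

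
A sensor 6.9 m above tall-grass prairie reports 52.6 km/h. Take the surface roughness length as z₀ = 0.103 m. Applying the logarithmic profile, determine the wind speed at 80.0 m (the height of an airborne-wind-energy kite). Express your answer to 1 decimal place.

Log law: V(z) ∝ ln(z/z₀), so V₂/V₁ = ln(z₂/z₀) / ln(z₁/z₀).
ln(80.0/0.103) = 6.6551, ln(6.9/0.103) = 4.2045
V₂ = 52.6 × 6.6551/4.2045 = 52.6 × 1.5828 = 83.2565 km/h

83.3 km/h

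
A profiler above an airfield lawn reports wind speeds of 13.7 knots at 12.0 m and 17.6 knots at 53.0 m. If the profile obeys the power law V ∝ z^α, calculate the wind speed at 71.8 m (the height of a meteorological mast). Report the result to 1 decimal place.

18.5 knots

First find α: α = ln(V₂/V₁)/ln(z₂/z₁) = ln(17.6/13.7)/ln(53.0/12.0) = 0.25050/1.48539 = 0.1686
Extrapolate from 53.0 m to 71.8 m: V₃ = 17.6 × (71.8/53.0)^0.1686 = 17.6 × 1.0525 = 18.5246 knots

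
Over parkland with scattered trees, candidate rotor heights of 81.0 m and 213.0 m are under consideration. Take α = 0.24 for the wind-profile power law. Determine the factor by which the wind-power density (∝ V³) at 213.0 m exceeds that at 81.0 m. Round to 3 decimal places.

Speed ratio: V_B/V_A = (z_B/z_A)^α = (213.0/81.0)^0.24 = (2.6296)^0.24 = 1.26117
Power-density ratio: P_B/P_A = (V_B/V_A)³ = (1.26117)³ = 2.00597

2.006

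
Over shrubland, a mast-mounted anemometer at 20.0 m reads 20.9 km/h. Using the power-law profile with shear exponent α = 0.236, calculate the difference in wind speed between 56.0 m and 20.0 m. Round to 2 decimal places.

Power law: V₂ = V₁ · (z₂/z₁)^α = 20.9 × (2.8000)^0.236 = 26.6487 km/h
ΔV = 26.6487 − 20.9 = 5.7487 km/h

5.75 km/h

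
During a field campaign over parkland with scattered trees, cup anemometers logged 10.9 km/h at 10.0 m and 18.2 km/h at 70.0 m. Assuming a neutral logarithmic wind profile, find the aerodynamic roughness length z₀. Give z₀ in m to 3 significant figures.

Log law: V(z) ∝ ln(z/z₀). With r = V₁/V₂ = 10.9/18.2 = 0.59890,
r · ln(z₂/z₀) = ln(z₁/z₀) ⇒ ln z₀ = (ln z₁ − r·ln z₂)/(1 − r)
ln z₀ = (2.30259 − 0.59890×4.24850) / 0.40110 = -0.6030
z₀ = exp(-0.6030) = 0.5472 m

z₀ ≈ 0.547 m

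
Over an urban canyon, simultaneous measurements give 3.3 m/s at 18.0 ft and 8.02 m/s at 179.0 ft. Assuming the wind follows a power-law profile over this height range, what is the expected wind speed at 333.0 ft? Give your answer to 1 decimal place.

First find α: α = ln(V₂/V₁)/ln(z₂/z₁) = ln(8.02/3.3)/ln(179.0/18.0) = 0.88802/2.29701 = 0.3866
Extrapolate from 179.0 ft to 333.0 ft: V₃ = 8.02 × (333.0/179.0)^0.3866 = 8.02 × 1.2712 = 10.1952 m/s

10.2 m/s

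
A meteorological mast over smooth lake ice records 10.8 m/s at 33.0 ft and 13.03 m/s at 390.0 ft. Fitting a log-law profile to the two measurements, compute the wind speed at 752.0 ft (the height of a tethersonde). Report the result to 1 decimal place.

Log law: V ∝ ln(z/z₀). From the pair, with r = V₁/V₂ = 0.82886,
ln z₀ = (ln z₁ − r·ln z₂)/(1 − r) = (3.4965 − 0.82886×5.9661)/0.17114 = -8.4641 → z₀ = 0.0002109 ft
V₃ = V₁ · ln(z₃/z₀)/ln(z₁/z₀) = 10.8 × 15.0868/11.9606 = 13.6229 m/s

13.6 m/s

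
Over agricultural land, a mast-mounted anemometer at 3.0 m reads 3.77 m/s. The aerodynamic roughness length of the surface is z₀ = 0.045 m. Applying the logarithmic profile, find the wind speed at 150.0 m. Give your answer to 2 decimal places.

Log law: V(z) ∝ ln(z/z₀), so V₂/V₁ = ln(z₂/z₀) / ln(z₁/z₀).
ln(150.0/0.045) = 8.1117, ln(3.0/0.045) = 4.1997
V₂ = 3.77 × 8.1117/4.1997 = 3.77 × 1.9315 = 7.2818 m/s

7.28 m/s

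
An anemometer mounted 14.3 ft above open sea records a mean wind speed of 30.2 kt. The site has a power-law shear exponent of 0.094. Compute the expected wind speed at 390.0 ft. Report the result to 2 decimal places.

41.21 kt

Power-law profile: V₂ = V₁ · (z₂/z₁)^α
V₂ = 30.2 × (390.0/14.3)^0.094 = 30.2 × (27.2727)^0.094
    = 30.2 × 1.3645 = 41.2065 kt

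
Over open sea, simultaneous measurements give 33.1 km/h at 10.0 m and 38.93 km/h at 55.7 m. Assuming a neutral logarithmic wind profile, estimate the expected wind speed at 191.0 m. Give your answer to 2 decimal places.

Log law: V ∝ ln(z/z₀). From the pair, with r = V₁/V₂ = 0.85024,
ln z₀ = (ln z₁ − r·ln z₂)/(1 − r) = (2.3026 − 0.85024×4.0200)/0.14976 = -7.4480 → z₀ = 0.0005826 m
V₃ = V₁ · ln(z₃/z₀)/ln(z₁/z₀) = 33.1 × 12.7003/9.7506 = 43.1132 km/h

43.11 km/h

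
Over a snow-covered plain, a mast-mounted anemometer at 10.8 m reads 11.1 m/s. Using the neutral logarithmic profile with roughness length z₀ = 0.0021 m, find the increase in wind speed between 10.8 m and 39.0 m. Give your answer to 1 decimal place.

1.7 m/s

Log law: V₂ = V₁ · ln(z₂/z₀)/ln(z₁/z₀) = 11.1 × 9.8294/8.5454 = 12.7679 m/s
ΔV = 12.7679 − 11.1 = 1.6679 m/s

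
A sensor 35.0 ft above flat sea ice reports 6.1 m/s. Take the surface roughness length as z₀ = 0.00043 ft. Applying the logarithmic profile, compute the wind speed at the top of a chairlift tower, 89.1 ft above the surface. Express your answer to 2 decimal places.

6.60 m/s

Log law: V(z) ∝ ln(z/z₀), so V₂/V₁ = ln(z₂/z₀) / ln(z₁/z₀).
ln(89.1/0.00043) = 12.2415, ln(35.0/0.00043) = 11.3071
V₂ = 6.1 × 12.2415/11.3071 = 6.1 × 1.0826 = 6.6041 m/s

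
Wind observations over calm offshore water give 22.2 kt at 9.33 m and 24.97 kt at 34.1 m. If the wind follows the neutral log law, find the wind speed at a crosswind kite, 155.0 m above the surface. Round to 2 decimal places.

Log law: V ∝ ln(z/z₀). From the pair, with r = V₁/V₂ = 0.88907,
ln z₀ = (ln z₁ − r·ln z₂)/(1 − r) = (2.2332 − 0.88907×3.5293)/0.11093 = -8.1540 → z₀ = 0.0002876 m
V₃ = V₁ · ln(z₃/z₀)/ln(z₁/z₀) = 22.2 × 13.1974/10.3872 = 28.2061 kt

28.21 kt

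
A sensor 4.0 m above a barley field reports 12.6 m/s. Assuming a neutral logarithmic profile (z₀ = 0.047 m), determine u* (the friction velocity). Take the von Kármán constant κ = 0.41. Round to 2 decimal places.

u* ≈ 1.16 m/s

Log law: V(z) = (u*/κ) · ln(z/z₀) ⇒ u* = κ · V / ln(z/z₀)
u* = 0.41 × 12.6 / ln(4.0/0.047) = 0.41 × 12.6 / 4.4439
   = 5.1660 / 4.4439 = 1.1625 m/s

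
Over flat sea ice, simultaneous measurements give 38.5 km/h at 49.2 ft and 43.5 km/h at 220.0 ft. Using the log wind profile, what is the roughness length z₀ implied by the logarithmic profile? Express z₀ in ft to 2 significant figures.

Log law: V(z) ∝ ln(z/z₀). With r = V₁/V₂ = 38.5/43.5 = 0.88506,
r · ln(z₂/z₀) = ln(z₁/z₀) ⇒ ln z₀ = (ln z₁ − r·ln z₂)/(1 − r)
ln z₀ = (3.89589 − 0.88506×5.39363) / 0.11494 = -7.6367
z₀ = exp(-7.6367) = 0.0004824 ft

z₀ ≈ 0.00048 ft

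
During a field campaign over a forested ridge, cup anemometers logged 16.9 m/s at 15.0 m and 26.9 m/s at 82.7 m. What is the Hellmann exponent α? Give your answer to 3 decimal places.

Power law: V₂/V₁ = (z₂/z₁)^α ⇒ α = ln(V₂/V₁) / ln(z₂/z₁)
α = ln(26.9/16.9) / ln(82.7/15.0) = ln(1.5917) / ln(5.5133)
  = 0.46481 / 1.70717 = 0.27227

α ≈ 0.272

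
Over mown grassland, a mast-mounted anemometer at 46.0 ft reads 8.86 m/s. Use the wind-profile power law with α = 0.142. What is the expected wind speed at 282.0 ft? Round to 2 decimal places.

Power-law profile: V₂ = V₁ · (z₂/z₁)^α
V₂ = 8.86 × (282.0/46.0)^0.142 = 8.86 × (6.1304)^0.142
    = 8.86 × 1.2937 = 11.4619 m/s

11.46 m/s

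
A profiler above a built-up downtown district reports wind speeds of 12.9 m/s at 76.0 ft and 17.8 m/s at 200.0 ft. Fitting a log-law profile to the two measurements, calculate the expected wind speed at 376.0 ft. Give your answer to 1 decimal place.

Log law: V ∝ ln(z/z₀). From the pair, with r = V₁/V₂ = 0.72472,
ln z₀ = (ln z₁ − r·ln z₂)/(1 − r) = (4.3307 − 0.72472×5.2983)/0.27528 = 1.7834 → z₀ = 5.950 ft
V₃ = V₁ · ln(z₃/z₀)/ln(z₁/z₀) = 12.9 × 4.1462/2.5473 = 20.9969 m/s

21.0 m/s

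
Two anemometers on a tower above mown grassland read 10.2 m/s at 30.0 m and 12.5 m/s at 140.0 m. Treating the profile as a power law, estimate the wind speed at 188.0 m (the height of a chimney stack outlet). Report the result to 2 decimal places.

First find α: α = ln(V₂/V₁)/ln(z₂/z₁) = ln(12.5/10.2)/ln(140.0/30.0) = 0.20334/1.54045 = 0.1320
Extrapolate from 140.0 m to 188.0 m: V₃ = 12.5 × (188.0/140.0)^0.1320 = 12.5 × 1.0397 = 12.9960 m/s

13.00 m/s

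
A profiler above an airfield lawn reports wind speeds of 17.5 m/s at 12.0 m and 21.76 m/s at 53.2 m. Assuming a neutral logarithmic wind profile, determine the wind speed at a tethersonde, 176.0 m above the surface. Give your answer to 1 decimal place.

Log law: V ∝ ln(z/z₀). From the pair, with r = V₁/V₂ = 0.80423,
ln z₀ = (ln z₁ − r·ln z₂)/(1 − r) = (2.4849 − 0.80423×3.9741)/0.19577 = -3.6325 → z₀ = 0.02645 m
V₃ = V₁ · ln(z₃/z₀)/ln(z₁/z₀) = 17.5 × 8.8030/6.1174 = 25.1826 m/s

25.2 m/s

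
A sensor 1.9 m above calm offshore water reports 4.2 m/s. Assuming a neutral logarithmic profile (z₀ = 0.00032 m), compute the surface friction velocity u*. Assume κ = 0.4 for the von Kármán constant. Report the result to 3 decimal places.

u* ≈ 0.193 m/s

Log law: V(z) = (u*/κ) · ln(z/z₀) ⇒ u* = κ · V / ln(z/z₀)
u* = 0.4 × 4.2 / ln(1.9/0.00032) = 0.4 × 4.2 / 8.6890
   = 1.6800 / 8.6890 = 0.1933 m/s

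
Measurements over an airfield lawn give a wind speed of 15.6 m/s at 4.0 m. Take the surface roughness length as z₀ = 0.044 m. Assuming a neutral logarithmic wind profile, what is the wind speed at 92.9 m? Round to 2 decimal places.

26.48 m/s

Log law: V(z) ∝ ln(z/z₀), so V₂/V₁ = ln(z₂/z₀) / ln(z₁/z₀).
ln(92.9/0.044) = 7.6551, ln(4.0/0.044) = 4.5099
V₂ = 15.6 × 7.6551/4.5099 = 15.6 × 1.6974 = 26.4796 m/s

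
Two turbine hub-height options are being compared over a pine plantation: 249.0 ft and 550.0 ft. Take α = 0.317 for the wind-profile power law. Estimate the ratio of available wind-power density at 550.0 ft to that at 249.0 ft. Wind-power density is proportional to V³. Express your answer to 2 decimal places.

Speed ratio: V_B/V_A = (z_B/z_A)^α = (550.0/249.0)^0.317 = (2.2088)^0.317 = 1.28558
Power-density ratio: P_B/P_A = (V_B/V_A)³ = (1.28558)³ = 2.12471

2.12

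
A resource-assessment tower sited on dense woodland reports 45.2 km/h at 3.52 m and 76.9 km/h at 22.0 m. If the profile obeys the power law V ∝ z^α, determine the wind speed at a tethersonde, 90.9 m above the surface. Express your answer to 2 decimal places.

First find α: α = ln(V₂/V₁)/ln(z₂/z₁) = ln(76.9/45.2)/ln(22.0/3.52) = 0.53141/1.83258 = 0.2900
Extrapolate from 22.0 m to 90.9 m: V₃ = 76.9 × (90.9/22.0)^0.2900 = 76.9 × 1.5089 = 116.0363 km/h

116.04 km/h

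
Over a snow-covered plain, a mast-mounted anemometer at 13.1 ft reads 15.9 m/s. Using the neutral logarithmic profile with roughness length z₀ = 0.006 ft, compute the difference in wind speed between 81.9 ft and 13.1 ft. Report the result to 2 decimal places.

Log law: V₂ = V₁ · ln(z₂/z₀)/ln(z₁/z₀) = 15.9 × 9.5215/7.6886 = 19.6904 m/s
ΔV = 19.6904 − 15.9 = 3.7904 m/s

3.79 m/s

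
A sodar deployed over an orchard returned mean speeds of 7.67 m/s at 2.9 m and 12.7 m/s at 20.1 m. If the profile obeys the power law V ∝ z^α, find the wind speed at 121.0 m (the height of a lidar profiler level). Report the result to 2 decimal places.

First find α: α = ln(V₂/V₁)/ln(z₂/z₁) = ln(12.7/7.67)/ln(20.1/2.9) = 0.50429/1.93601 = 0.2605
Extrapolate from 20.1 m to 121.0 m: V₃ = 12.7 × (121.0/20.1)^0.2605 = 12.7 × 1.5961 = 20.2707 m/s

20.27 m/s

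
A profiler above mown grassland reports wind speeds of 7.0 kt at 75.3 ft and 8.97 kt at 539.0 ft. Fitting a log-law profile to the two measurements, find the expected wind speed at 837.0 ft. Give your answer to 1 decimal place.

Log law: V ∝ ln(z/z₀). From the pair, with r = V₁/V₂ = 0.78038,
ln z₀ = (ln z₁ − r·ln z₂)/(1 − r) = (4.3215 − 0.78038×6.2897)/0.21962 = -2.6722 → z₀ = 0.06910 ft
V₃ = V₁ · ln(z₃/z₀)/ln(z₁/z₀) = 7.0 × 9.4021/6.9937 = 9.4105 kt

9.4 kt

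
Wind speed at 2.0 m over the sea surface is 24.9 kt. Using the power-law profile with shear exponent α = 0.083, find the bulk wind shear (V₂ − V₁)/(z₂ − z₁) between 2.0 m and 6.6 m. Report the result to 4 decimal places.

0.5639 kt/m

Power law: V₂ = V₁ · (z₂/z₁)^α = 24.9 × (3.3000)^0.083 = 27.4939 kt
ΔV/Δz = (27.4939 − 24.9)/(6.6 − 2.0) = 2.5939/4.6000 = 0.56389 kt/m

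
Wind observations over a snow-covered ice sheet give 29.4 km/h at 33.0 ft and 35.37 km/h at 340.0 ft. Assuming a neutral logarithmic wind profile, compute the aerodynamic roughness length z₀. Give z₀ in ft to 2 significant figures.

z₀ ≈ 0.00034 ft

Log law: V(z) ∝ ln(z/z₀). With r = V₁/V₂ = 29.4/35.37 = 0.83121,
r · ln(z₂/z₀) = ln(z₁/z₀) ⇒ ln z₀ = (ln z₁ − r·ln z₂)/(1 − r)
ln z₀ = (3.49651 − 0.83121×5.82895) / 0.16879 = -7.9899
z₀ = exp(-7.9899) = 0.0003389 ft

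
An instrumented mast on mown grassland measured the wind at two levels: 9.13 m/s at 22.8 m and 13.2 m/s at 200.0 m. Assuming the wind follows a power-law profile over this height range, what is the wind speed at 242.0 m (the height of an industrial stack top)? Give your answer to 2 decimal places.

13.63 m/s

First find α: α = ln(V₂/V₁)/ln(z₂/z₁) = ln(13.2/9.13)/ln(200.0/22.8) = 0.36865/2.17156 = 0.1698
Extrapolate from 200.0 m to 242.0 m: V₃ = 13.2 × (242.0/200.0)^0.1698 = 13.2 × 1.0329 = 13.6341 m/s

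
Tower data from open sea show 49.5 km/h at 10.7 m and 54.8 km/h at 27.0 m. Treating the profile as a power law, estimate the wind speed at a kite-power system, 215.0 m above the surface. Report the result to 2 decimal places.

First find α: α = ln(V₂/V₁)/ln(z₂/z₁) = ln(54.8/49.5)/ln(27.0/10.7) = 0.10172/0.92559 = 0.1099
Extrapolate from 27.0 m to 215.0 m: V₃ = 54.8 × (215.0/27.0)^0.1099 = 54.8 × 1.2561 = 68.8341 km/h

68.83 km/h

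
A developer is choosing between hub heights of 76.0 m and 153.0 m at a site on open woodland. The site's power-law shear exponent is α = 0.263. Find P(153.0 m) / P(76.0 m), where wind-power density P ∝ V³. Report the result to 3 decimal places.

1.737

Speed ratio: V_B/V_A = (z_B/z_A)^α = (153.0/76.0)^0.263 = (2.0132)^0.263 = 1.20204
Power-density ratio: P_B/P_A = (V_B/V_A)³ = (1.20204)³ = 1.73684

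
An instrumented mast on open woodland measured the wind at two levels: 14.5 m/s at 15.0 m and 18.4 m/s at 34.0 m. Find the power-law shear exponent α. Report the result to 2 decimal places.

α ≈ 0.29

Power law: V₂/V₁ = (z₂/z₁)^α ⇒ α = ln(V₂/V₁) / ln(z₂/z₁)
α = ln(18.4/14.5) / ln(34.0/15.0) = ln(1.2690) / ln(2.2667)
  = 0.23820 / 0.81831 = 0.29109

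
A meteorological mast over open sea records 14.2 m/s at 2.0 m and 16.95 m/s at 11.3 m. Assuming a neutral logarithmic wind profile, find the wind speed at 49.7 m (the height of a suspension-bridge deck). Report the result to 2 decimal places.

Log law: V ∝ ln(z/z₀). From the pair, with r = V₁/V₂ = 0.83776,
ln z₀ = (ln z₁ − r·ln z₂)/(1 − r) = (0.6931 − 0.83776×2.4248)/0.16224 = -8.2485 → z₀ = 0.0002617 m
V₃ = V₁ · ln(z₃/z₀)/ln(z₁/z₀) = 14.2 × 12.1545/8.9416 = 19.3023 m/s

19.30 m/s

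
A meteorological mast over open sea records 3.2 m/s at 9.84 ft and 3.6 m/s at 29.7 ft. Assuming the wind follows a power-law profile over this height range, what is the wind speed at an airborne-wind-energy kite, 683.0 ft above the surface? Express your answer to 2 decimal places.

5.03 m/s

First find α: α = ln(V₂/V₁)/ln(z₂/z₁) = ln(3.6/3.2)/ln(29.7/9.84) = 0.11778/1.10469 = 0.1066
Extrapolate from 29.7 ft to 683.0 ft: V₃ = 3.6 × (683.0/29.7)^0.1066 = 3.6 × 1.3970 = 5.0290 m/s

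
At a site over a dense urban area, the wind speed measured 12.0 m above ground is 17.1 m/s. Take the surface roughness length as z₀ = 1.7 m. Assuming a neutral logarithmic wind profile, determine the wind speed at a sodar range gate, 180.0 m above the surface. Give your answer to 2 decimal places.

40.80 m/s

Log law: V(z) ∝ ln(z/z₀), so V₂/V₁ = ln(z₂/z₀) / ln(z₁/z₀).
ln(180.0/1.7) = 4.6623, ln(12.0/1.7) = 1.9543
V₂ = 17.1 × 4.6623/1.9543 = 17.1 × 2.3857 = 40.7955 m/s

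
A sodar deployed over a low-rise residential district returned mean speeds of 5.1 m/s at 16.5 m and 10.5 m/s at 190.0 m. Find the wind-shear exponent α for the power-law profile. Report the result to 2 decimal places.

α ≈ 0.30

Power law: V₂/V₁ = (z₂/z₁)^α ⇒ α = ln(V₂/V₁) / ln(z₂/z₁)
α = ln(10.5/5.1) / ln(190.0/16.5) = ln(2.0588) / ln(11.5152)
  = 0.72213 / 2.44366 = 0.29551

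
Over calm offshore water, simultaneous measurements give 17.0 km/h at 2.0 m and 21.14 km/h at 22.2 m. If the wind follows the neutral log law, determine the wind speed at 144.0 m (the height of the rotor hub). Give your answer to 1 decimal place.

24.4 km/h

Log law: V ∝ ln(z/z₀). From the pair, with r = V₁/V₂ = 0.80416,
ln z₀ = (ln z₁ − r·ln z₂)/(1 − r) = (0.6931 − 0.80416×3.1001)/0.19584 = -9.1904 → z₀ = 0.0001020 m
V₃ = V₁ · ln(z₃/z₀)/ln(z₁/z₀) = 17.0 × 14.1603/9.8836 = 24.3560 km/h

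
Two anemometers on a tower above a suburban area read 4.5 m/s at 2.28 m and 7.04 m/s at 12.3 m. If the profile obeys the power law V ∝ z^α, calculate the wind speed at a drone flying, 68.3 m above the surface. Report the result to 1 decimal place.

11.1 m/s

First find α: α = ln(V₂/V₁)/ln(z₂/z₁) = ln(7.04/4.5)/ln(12.3/2.28) = 0.44753/1.68542 = 0.2655
Extrapolate from 12.3 m to 68.3 m: V₃ = 7.04 × (68.3/12.3)^0.2655 = 7.04 × 1.5765 = 11.0985 m/s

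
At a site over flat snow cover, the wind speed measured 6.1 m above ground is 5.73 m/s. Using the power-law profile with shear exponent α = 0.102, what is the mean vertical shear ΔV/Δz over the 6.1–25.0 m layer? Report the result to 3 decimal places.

0.047 m/s/m

Power law: V₂ = V₁ · (z₂/z₁)^α = 5.73 × (4.0984)^0.102 = 6.6167 m/s
ΔV/Δz = (6.6167 − 5.73)/(25.0 − 6.1) = 0.8867/18.9000 = 0.04691 m/s/m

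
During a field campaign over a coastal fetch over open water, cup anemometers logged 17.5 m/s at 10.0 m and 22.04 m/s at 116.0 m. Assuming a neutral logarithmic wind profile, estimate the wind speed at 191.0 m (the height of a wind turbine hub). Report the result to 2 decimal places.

22.96 m/s

Log law: V ∝ ln(z/z₀). From the pair, with r = V₁/V₂ = 0.79401,
ln z₀ = (ln z₁ − r·ln z₂)/(1 − r) = (2.3026 − 0.79401×4.7536)/0.20599 = -7.1451 → z₀ = 0.0007887 m
V₃ = V₁ · ln(z₃/z₀)/ln(z₁/z₀) = 17.5 × 12.3974/9.4477 = 22.9637 m/s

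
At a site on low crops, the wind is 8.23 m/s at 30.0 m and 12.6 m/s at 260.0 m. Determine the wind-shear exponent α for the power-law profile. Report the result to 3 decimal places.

α ≈ 0.197

Power law: V₂/V₁ = (z₂/z₁)^α ⇒ α = ln(V₂/V₁) / ln(z₂/z₁)
α = ln(12.6/8.23) / ln(260.0/30.0) = ln(1.5310) / ln(8.6667)
  = 0.42591 / 2.15948 = 0.19723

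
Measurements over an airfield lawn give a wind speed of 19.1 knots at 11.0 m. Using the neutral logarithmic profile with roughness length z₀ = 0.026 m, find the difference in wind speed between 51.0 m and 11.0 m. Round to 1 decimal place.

Log law: V₂ = V₁ · ln(z₂/z₀)/ln(z₁/z₀) = 19.1 × 7.5815/6.0476 = 23.9446 knots
ΔV = 23.9446 − 19.1 = 4.8446 knots

4.8 knots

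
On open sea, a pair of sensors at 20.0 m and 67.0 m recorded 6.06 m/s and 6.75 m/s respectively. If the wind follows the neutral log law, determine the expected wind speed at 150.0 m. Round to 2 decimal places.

7.21 m/s

Log law: V ∝ ln(z/z₀). From the pair, with r = V₁/V₂ = 0.89778,
ln z₀ = (ln z₁ − r·ln z₂)/(1 − r) = (2.9957 − 0.89778×4.2047)/0.10222 = -7.6221 → z₀ = 0.0004895 m
V₃ = V₁ · ln(z₃/z₀)/ln(z₁/z₀) = 6.06 × 12.6327/10.6178 = 7.2100 m/s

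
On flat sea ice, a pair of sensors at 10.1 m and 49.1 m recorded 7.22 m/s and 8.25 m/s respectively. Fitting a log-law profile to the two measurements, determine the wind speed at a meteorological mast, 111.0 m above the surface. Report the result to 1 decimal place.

8.8 m/s

Log law: V ∝ ln(z/z₀). From the pair, with r = V₁/V₂ = 0.87515,
ln z₀ = (ln z₁ − r·ln z₂)/(1 − r) = (2.3125 − 0.87515×3.8939)/0.12485 = -8.7721 → z₀ = 0.0001550 m
V₃ = V₁ · ln(z₃/z₀)/ln(z₁/z₀) = 7.22 × 13.4816/11.0846 = 8.7813 m/s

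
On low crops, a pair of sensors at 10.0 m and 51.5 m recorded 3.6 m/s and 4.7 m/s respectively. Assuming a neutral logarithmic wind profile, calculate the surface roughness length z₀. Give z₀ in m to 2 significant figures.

Log law: V(z) ∝ ln(z/z₀). With r = V₁/V₂ = 3.6/4.7 = 0.76596,
r · ln(z₂/z₀) = ln(z₁/z₀) ⇒ ln z₀ = (ln z₁ − r·ln z₂)/(1 − r)
ln z₀ = (2.30259 − 0.76596×3.94158) / 0.23404 = -3.0614
z₀ = exp(-3.0614) = 0.04682 m

z₀ ≈ 0.047 m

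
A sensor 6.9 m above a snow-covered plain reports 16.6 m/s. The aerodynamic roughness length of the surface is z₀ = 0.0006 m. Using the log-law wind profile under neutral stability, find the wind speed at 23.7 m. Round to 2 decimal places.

Log law: V(z) ∝ ln(z/z₀), so V₂/V₁ = ln(z₂/z₀) / ln(z₁/z₀).
ln(23.7/0.0006) = 10.5841, ln(6.9/0.0006) = 9.3501
V₂ = 16.6 × 10.5841/9.3501 = 16.6 × 1.1320 = 18.7907 m/s

18.79 m/s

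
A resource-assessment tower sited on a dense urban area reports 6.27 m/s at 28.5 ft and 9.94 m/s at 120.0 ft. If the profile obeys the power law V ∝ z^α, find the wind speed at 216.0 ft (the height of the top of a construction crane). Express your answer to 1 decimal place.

First find α: α = ln(V₂/V₁)/ln(z₂/z₁) = ln(9.94/6.27)/ln(120.0/28.5) = 0.46079/1.43759 = 0.3205
Extrapolate from 120.0 ft to 216.0 ft: V₃ = 9.94 × (216.0/120.0)^0.3205 = 9.94 × 1.2073 = 12.0008 m/s

12.0 m/s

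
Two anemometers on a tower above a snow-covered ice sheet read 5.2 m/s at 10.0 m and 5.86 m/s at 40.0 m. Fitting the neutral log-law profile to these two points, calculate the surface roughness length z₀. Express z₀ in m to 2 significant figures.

z₀ ≈ 0.00018 m

Log law: V(z) ∝ ln(z/z₀). With r = V₁/V₂ = 5.2/5.86 = 0.88737,
r · ln(z₂/z₀) = ln(z₁/z₀) ⇒ ln z₀ = (ln z₁ − r·ln z₂)/(1 − r)
ln z₀ = (2.30259 − 0.88737×3.68888) / 0.11263 = -8.6197
z₀ = exp(-8.6197) = 0.0001805 m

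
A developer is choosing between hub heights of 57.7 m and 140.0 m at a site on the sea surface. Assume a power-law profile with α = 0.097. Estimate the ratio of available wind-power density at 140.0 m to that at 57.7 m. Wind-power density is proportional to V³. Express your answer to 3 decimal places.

Speed ratio: V_B/V_A = (z_B/z_A)^α = (140.0/57.7)^0.097 = (2.4263)^0.097 = 1.08978
Power-density ratio: P_B/P_A = (V_B/V_A)³ = (1.08978)³ = 1.29426

1.294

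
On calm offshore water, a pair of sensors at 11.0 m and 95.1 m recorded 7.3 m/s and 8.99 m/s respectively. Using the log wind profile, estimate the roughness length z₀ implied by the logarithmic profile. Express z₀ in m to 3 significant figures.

z₀ ≈ 0.000988 m

Log law: V(z) ∝ ln(z/z₀). With r = V₁/V₂ = 7.3/8.99 = 0.81201,
r · ln(z₂/z₀) = ln(z₁/z₀) ⇒ ln z₀ = (ln z₁ − r·ln z₂)/(1 − r)
ln z₀ = (2.39790 − 0.81201×4.55493) / 0.18799 = -6.9195
z₀ = exp(-6.9195) = 0.0009884 m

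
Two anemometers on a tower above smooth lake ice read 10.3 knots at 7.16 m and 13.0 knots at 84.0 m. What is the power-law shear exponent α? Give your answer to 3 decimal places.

α ≈ 0.095

Power law: V₂/V₁ = (z₂/z₁)^α ⇒ α = ln(V₂/V₁) / ln(z₂/z₁)
α = ln(13.0/10.3) / ln(84.0/7.16) = ln(1.2621) / ln(11.7318)
  = 0.23281 / 2.46231 = 0.09455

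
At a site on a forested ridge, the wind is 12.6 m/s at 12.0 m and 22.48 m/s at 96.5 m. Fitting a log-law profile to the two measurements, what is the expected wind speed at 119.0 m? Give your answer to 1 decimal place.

Log law: V ∝ ln(z/z₀). From the pair, with r = V₁/V₂ = 0.56050,
ln z₀ = (ln z₁ − r·ln z₂)/(1 − r) = (2.4849 − 0.56050×4.5695)/0.43950 = -0.1736 → z₀ = 0.8406 m
V₃ = V₁ · ln(z₃/z₀)/ln(z₁/z₀) = 12.6 × 4.9528/2.6585 = 23.4733 m/s

23.5 m/s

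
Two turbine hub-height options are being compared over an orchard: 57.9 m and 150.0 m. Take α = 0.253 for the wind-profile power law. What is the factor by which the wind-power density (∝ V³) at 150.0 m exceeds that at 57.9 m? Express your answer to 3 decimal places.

2.060

Speed ratio: V_B/V_A = (z_B/z_A)^α = (150.0/57.9)^0.253 = (2.5907)^0.253 = 1.27231
Power-density ratio: P_B/P_A = (V_B/V_A)³ = (1.27231)³ = 2.05959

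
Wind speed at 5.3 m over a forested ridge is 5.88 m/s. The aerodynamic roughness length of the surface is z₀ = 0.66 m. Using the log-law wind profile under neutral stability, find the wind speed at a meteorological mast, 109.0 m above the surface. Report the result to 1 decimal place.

14.4 m/s

Log law: V(z) ∝ ln(z/z₀), so V₂/V₁ = ln(z₂/z₀) / ln(z₁/z₀).
ln(109.0/0.66) = 5.1069, ln(5.3/0.66) = 2.0832
V₂ = 5.88 × 5.1069/2.0832 = 5.88 × 2.4514 = 14.4144 m/s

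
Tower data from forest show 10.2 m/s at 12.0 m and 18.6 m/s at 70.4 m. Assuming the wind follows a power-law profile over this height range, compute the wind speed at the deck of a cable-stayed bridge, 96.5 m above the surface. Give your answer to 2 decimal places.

First find α: α = ln(V₂/V₁)/ln(z₂/z₁) = ln(18.6/10.2)/ln(70.4/12.0) = 0.60077/1.76929 = 0.3396
Extrapolate from 70.4 m to 96.5 m: V₃ = 18.6 × (96.5/70.4)^0.3396 = 18.6 × 1.1130 = 20.7022 m/s

20.70 m/s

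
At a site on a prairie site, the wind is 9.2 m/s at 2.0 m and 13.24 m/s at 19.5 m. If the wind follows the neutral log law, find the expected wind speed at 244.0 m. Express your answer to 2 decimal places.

Log law: V ∝ ln(z/z₀). From the pair, with r = V₁/V₂ = 0.69486,
ln z₀ = (ln z₁ − r·ln z₂)/(1 − r) = (0.6931 − 0.69486×2.9704)/0.30514 = -4.4927 → z₀ = 0.01119 m
V₃ = V₁ · ln(z₃/z₀)/ln(z₁/z₀) = 9.2 × 9.9899/5.1859 = 17.7226 m/s

17.72 m/s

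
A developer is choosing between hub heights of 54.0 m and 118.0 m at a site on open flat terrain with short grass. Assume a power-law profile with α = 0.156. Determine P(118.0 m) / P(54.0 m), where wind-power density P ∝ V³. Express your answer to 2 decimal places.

1.44

Speed ratio: V_B/V_A = (z_B/z_A)^α = (118.0/54.0)^0.156 = (2.1852)^0.156 = 1.12969
Power-density ratio: P_B/P_A = (V_B/V_A)³ = (1.12969)³ = 1.44172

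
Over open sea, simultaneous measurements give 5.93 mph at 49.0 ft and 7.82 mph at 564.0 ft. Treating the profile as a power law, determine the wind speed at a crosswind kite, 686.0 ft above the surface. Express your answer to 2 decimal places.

8.00 mph

First find α: α = ln(V₂/V₁)/ln(z₂/z₁) = ln(7.82/5.93)/ln(564.0/49.0) = 0.27666/2.44323 = 0.1132
Extrapolate from 564.0 ft to 686.0 ft: V₃ = 7.82 × (686.0/564.0)^0.1132 = 7.82 × 1.0224 = 7.9953 mph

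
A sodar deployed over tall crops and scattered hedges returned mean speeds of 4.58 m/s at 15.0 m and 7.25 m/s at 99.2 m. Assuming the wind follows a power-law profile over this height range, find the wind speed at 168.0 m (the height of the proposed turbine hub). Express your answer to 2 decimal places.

First find α: α = ln(V₂/V₁)/ln(z₂/z₁) = ln(7.25/4.58)/ln(99.2/15.0) = 0.45930/1.88909 = 0.2431
Extrapolate from 99.2 m to 168.0 m: V₃ = 7.25 × (168.0/99.2)^0.2431 = 7.25 × 1.1367 = 8.2407 m/s

8.24 m/s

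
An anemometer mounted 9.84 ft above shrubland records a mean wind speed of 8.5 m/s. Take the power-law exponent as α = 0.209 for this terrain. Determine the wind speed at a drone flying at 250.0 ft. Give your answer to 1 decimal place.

Power-law profile: V₂ = V₁ · (z₂/z₁)^α
V₂ = 8.5 × (250.0/9.84)^0.209 = 8.5 × (25.4065)^0.209
    = 8.5 × 1.9662 = 16.7129 m/s

16.7 m/s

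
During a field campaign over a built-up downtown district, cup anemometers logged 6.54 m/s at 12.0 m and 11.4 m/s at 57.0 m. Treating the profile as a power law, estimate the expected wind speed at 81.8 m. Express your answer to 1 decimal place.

First find α: α = ln(V₂/V₁)/ln(z₂/z₁) = ln(11.4/6.54)/ln(57.0/12.0) = 0.55568/1.55814 = 0.3566
Extrapolate from 57.0 m to 81.8 m: V₃ = 11.4 × (81.8/57.0)^0.3566 = 11.4 × 1.1375 = 12.9674 m/s

13.0 m/s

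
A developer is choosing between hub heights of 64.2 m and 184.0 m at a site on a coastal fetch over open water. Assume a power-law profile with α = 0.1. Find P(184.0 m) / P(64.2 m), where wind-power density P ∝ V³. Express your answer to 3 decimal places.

Speed ratio: V_B/V_A = (z_B/z_A)^α = (184.0/64.2)^0.1 = (2.8660)^0.1 = 1.11104
Power-density ratio: P_B/P_A = (V_B/V_A)³ = (1.11104)³ = 1.37147

1.371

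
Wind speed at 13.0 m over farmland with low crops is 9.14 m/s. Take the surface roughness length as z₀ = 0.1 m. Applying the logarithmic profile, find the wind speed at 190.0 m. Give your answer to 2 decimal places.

Log law: V(z) ∝ ln(z/z₀), so V₂/V₁ = ln(z₂/z₀) / ln(z₁/z₀).
ln(190.0/0.1) = 7.5496, ln(13.0/0.1) = 4.8675
V₂ = 9.14 × 7.5496/4.8675 = 9.14 × 1.5510 = 14.1763 m/s

14.18 m/s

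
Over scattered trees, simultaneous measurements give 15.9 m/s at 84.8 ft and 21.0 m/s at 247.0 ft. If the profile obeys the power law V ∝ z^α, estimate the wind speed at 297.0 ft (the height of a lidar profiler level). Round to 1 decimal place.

First find α: α = ln(V₂/V₁)/ln(z₂/z₁) = ln(21.0/15.9)/ln(247.0/84.8) = 0.27820/1.06909 = 0.2602
Extrapolate from 247.0 ft to 297.0 ft: V₃ = 21.0 × (297.0/247.0)^0.2602 = 21.0 × 1.0491 = 22.0319 m/s

22.0 m/s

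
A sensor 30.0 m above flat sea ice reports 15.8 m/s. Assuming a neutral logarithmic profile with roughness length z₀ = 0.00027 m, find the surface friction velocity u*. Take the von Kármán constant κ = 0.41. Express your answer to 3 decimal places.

Log law: V(z) = (u*/κ) · ln(z/z₀) ⇒ u* = κ · V / ln(z/z₀)
u* = 0.41 × 15.8 / ln(30.0/0.00027) = 0.41 × 15.8 / 11.6183
   = 6.4780 / 11.6183 = 0.5576 m/s

u* ≈ 0.558 m/s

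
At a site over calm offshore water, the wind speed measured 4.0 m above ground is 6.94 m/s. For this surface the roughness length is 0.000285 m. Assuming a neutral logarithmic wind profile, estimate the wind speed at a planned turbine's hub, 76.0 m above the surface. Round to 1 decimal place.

Log law: V(z) ∝ ln(z/z₀), so V₂/V₁ = ln(z₂/z₀) / ln(z₁/z₀).
ln(76.0/0.000285) = 12.4938, ln(4.0/0.000285) = 9.5493
V₂ = 6.94 × 12.4938/9.5493 = 6.94 × 1.3083 = 9.0799 m/s

9.1 m/s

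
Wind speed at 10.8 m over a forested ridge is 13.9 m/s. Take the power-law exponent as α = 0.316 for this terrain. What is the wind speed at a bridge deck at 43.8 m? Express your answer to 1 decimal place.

21.6 m/s

Power-law profile: V₂ = V₁ · (z₂/z₁)^α
V₂ = 13.9 × (43.8/10.8)^0.316 = 13.9 × (4.0556)^0.316
    = 13.9 × 1.5565 = 21.6351 m/s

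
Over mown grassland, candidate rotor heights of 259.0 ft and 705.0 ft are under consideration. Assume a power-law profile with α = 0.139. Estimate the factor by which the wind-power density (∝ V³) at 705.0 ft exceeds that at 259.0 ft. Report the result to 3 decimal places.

Speed ratio: V_B/V_A = (z_B/z_A)^α = (705.0/259.0)^0.139 = (2.7220)^0.139 = 1.14934
Power-density ratio: P_B/P_A = (V_B/V_A)³ = (1.14934)³ = 1.51827

1.518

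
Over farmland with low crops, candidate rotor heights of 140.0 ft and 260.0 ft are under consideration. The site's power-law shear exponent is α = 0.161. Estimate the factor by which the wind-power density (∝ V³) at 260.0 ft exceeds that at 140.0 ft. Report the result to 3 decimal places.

Speed ratio: V_B/V_A = (z_B/z_A)^α = (260.0/140.0)^0.161 = (1.8571)^0.161 = 1.10480
Power-density ratio: P_B/P_A = (V_B/V_A)³ = (1.10480)³ = 1.34850

1.349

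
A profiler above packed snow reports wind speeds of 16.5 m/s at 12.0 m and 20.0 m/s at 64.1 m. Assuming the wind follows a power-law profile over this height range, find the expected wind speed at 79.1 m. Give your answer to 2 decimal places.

First find α: α = ln(V₂/V₁)/ln(z₂/z₁) = ln(20.0/16.5)/ln(64.1/12.0) = 0.19237/1.67554 = 0.1148
Extrapolate from 64.1 m to 79.1 m: V₃ = 20.0 × (79.1/64.1)^0.1148 = 20.0 × 1.0244 = 20.4887 m/s

20.49 m/s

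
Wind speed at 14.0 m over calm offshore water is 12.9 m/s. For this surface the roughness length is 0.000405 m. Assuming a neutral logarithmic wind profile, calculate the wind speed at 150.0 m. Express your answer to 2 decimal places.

Log law: V(z) ∝ ln(z/z₀), so V₂/V₁ = ln(z₂/z₀) / ln(z₁/z₀).
ln(150.0/0.000405) = 12.8223, ln(14.0/0.000405) = 10.4507
V₂ = 12.9 × 12.8223/10.4507 = 12.9 × 1.2269 = 15.8274 m/s

15.83 m/s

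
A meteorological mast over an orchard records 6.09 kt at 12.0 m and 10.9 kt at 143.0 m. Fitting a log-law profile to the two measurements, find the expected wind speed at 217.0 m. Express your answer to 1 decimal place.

Log law: V ∝ ln(z/z₀). From the pair, with r = V₁/V₂ = 0.55872,
ln z₀ = (ln z₁ − r·ln z₂)/(1 − r) = (2.4849 − 0.55872×4.9628)/0.44128 = -0.6524 → z₀ = 0.5208 m
V₃ = V₁ · ln(z₃/z₀)/ln(z₁/z₀) = 6.09 × 6.0323/3.1373 = 11.7096 kt

11.7 kt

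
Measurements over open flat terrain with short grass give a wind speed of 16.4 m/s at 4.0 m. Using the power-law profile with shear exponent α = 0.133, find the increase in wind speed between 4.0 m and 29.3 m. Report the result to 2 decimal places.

Power law: V₂ = V₁ · (z₂/z₁)^α = 16.4 × (7.3250)^0.133 = 21.3729 m/s
ΔV = 21.3729 − 16.4 = 4.9729 m/s

4.97 m/s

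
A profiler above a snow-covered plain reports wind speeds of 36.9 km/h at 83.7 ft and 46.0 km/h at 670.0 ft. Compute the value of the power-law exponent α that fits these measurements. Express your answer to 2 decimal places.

Power law: V₂/V₁ = (z₂/z₁)^α ⇒ α = ln(V₂/V₁) / ln(z₂/z₁)
α = ln(46.0/36.9) / ln(670.0/83.7) = ln(1.2466) / ln(8.0048)
  = 0.22043 / 2.08004 = 0.10597

α ≈ 0.11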